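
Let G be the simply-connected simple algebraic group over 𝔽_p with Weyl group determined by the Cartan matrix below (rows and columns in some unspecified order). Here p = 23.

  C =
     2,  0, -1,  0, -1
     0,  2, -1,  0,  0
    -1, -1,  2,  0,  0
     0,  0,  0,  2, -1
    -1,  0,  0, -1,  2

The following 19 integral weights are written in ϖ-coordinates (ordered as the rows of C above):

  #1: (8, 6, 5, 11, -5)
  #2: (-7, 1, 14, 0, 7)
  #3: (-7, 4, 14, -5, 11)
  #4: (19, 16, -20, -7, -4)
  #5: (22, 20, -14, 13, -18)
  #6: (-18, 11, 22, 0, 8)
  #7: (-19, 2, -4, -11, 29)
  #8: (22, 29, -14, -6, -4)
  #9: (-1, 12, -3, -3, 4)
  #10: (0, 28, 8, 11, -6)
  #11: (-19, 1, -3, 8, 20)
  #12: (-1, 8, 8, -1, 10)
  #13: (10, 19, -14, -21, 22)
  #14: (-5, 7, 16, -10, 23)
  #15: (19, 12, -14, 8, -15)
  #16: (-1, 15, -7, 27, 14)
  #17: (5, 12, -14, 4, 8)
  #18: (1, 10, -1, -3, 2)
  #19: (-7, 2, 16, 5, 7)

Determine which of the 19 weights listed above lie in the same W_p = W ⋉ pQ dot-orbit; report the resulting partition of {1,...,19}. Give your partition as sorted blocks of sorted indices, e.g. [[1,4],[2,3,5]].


Type A_5, rank 5, |W|=720; reorder rows/cols to standard.

λ_j+ρ reflected into Ā_23 (⟨·,θ^∨⟩≤23); 5-tuples as given:

  [1] (5, 0, 6, 1, 4)
  [2] (6, 2, 9, 1, 2)
  [3] (6, 2, 9, 1, 2)
  [4] (6, 2, 9, 1, 2)
  [5] (7, 0, 6, 5, 2)
  [6] (5, 0, 6, 1, 4)
  [7] (2, 11, 0, 2, 1)
  [8] (7, 0, 6, 5, 2)
  [9] (2, 11, 0, 2, 1)
  [10] (5, 0, 6, 1, 4)
  [11] (2, 11, 0, 2, 1)
  [12] (0, 3, 9, 6, 5)
  [13] (2, 11, 0, 2, 1)
  [14] (1, 8, 1, 6, 2)
  [15] (7, 0, 6, 5, 2)
  [16] (7, 0, 6, 5, 2)
  [17] (7, 0, 6, 5, 2)
  [18] (2, 11, 0, 2, 1)
  [19] (6, 2, 9, 1, 2)

The 19 indices split into 6 linkage classes (same alcove rep ⇔ same W_23-dot-orbit):

[[1, 6, 10], [2, 3, 4, 19], [5, 8, 15, 16, 17], [7, 9, 11, 13, 18], [12], [14]]


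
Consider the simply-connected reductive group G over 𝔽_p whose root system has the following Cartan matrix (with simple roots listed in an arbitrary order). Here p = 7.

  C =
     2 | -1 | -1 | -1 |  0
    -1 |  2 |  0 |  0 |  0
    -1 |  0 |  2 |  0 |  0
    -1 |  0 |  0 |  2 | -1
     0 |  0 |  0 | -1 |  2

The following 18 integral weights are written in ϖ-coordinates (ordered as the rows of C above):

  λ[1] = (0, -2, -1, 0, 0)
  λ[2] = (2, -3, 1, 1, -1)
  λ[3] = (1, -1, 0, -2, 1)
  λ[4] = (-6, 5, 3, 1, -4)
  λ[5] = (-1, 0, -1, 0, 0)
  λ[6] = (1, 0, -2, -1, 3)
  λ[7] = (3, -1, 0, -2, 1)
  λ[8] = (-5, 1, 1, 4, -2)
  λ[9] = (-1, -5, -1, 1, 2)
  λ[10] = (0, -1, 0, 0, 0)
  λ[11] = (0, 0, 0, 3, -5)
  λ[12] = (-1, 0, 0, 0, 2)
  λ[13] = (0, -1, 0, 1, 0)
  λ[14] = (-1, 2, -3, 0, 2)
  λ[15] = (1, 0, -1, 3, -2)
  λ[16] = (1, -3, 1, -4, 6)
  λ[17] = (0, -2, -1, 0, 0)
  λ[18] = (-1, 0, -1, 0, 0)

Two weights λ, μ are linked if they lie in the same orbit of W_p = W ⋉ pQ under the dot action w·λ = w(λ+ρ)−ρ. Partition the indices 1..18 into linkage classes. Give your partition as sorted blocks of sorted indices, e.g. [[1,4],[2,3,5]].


Dynkin diagram of C (from the 8 off-diagonal −1 entries): D_5.

λ_j+ρ reflected into Ā_7 (⟨·,θ^∨⟩≤7); 5-tuples as given:

  1: (0, 1, 0, 1, 1) · 2: (0, 2, 2, 0, 1) · 3: (1, 0, 1, 1, 1) · 4: (0, 1, 1, 1, 3) · 5: (0, 1, 0, 1, 1) · 6: (0, 1, 1, 1, 3) · 7: (1, 0, 1, 1, 1) · 8: (0, 2, 2, 0, 1) · 9: (0, 2, 2, 0, 1) · 10: (1, 0, 1, 1, 1) · 11: (0, 1, 1, 1, 3) · 12: (0, 1, 1, 1, 3) · 13: (1, 0, 1, 1, 1) · 14: (1, 1, 0, 1, 2) · 15: (0, 1, 0, 1, 1) · 16: (0, 1, 1, 1, 3) · 17: (0, 1, 0, 1, 1) · 18: (0, 1, 0, 1, 1)

Grouping the 18 weights by Ā_7-representative: 5 linkage classes.

[[1, 5, 15, 17, 18], [2, 8, 9], [3, 7, 10, 13], [4, 6, 11, 12, 16], [14]]


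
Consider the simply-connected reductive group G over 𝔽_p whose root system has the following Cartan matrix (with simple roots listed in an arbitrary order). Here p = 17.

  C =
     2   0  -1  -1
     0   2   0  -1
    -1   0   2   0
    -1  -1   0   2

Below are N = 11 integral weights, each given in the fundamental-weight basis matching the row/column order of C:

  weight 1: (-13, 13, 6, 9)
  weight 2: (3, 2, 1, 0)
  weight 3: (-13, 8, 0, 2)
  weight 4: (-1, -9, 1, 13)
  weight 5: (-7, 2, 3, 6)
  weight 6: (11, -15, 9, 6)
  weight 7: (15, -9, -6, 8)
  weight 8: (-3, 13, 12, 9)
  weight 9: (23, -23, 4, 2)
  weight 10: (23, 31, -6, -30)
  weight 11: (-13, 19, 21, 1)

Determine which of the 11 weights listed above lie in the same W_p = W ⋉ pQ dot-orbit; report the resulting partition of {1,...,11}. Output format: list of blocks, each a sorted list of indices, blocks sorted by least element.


Cartan matrix: type A_4 (|W|=120); un-permuting the 4 rows.

Folding the 11 weights λ_j+ρ into Ā_17 (reps in the given 4-coord order):

  [1] (3, 5, 2, 2) · [2] (4, 3, 2, 1) · [3] (8, 0, 3, 1) · [4] (0, 8, 2, 6) · [5] (4, 3, 2, 1) · [6] (3, 5, 2, 2) · [7] (8, 0, 3, 1) · [8] (4, 3, 2, 1) · [9] (3, 5, 2, 2) · [10] (3, 5, 2, 2) · [11] (3, 5, 2, 2)

Grouping the 11 weights by Ā_17-representative: 4 linkage classes.

[[1, 6, 9, 10, 11], [2, 5, 8], [3, 7], [4]]


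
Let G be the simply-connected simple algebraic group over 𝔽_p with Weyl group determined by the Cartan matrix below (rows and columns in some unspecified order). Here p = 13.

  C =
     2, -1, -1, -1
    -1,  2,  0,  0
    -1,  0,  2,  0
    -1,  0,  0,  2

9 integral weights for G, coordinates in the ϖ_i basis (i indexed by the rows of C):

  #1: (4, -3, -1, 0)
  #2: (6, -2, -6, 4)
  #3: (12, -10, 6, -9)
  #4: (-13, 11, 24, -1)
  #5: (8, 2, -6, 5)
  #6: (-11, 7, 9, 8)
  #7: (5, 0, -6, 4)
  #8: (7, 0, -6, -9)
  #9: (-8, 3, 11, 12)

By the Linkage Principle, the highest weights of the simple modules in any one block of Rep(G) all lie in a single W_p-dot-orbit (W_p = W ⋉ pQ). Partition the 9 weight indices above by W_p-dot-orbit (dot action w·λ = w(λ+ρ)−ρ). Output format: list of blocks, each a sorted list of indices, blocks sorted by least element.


Cartan matrix: type D_4 (|W|=192); un-permuting the 4 rows.

Ā_13 reps of the 9 weights (D_4, coords as presented):

  [1] (3, 2, 0, 1);  [2] (1, 1, 5, 5);  [3] (3, 2, 0, 1);  [4] (0, 12, 1, 0);  [5] (3, 2, 0, 1);  [6] (3, 2, 0, 1);  [7] (1, 1, 5, 5);  [8] (1, 4, 0, 3);  [9] (3, 2, 0, 1)

Partition of {1..9} into 4 W_13-dot-orbits:

[[1, 3, 5, 6, 9], [2, 7], [4], [8]]


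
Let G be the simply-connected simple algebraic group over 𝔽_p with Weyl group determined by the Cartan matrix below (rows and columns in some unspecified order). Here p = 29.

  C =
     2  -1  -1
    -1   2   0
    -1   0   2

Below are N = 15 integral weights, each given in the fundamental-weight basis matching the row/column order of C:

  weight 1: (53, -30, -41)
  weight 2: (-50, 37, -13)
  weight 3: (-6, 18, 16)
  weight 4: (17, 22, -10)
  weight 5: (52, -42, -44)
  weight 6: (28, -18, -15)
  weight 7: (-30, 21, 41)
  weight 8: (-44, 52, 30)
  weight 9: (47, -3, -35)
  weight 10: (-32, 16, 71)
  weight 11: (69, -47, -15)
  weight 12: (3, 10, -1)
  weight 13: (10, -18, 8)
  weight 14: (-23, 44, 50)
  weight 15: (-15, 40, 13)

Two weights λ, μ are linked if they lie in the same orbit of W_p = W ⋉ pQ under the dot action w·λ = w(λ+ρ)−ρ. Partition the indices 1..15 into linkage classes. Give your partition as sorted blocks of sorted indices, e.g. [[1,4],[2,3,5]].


Dynkin diagram of C (from the 4 off-diagonal −1 entries): A_3.

Alcove-folded reps (p=29, 15 weights, presented ϖ-order):

  λ_1 → (4, 11, 0)
  λ_2 → (6, 11, 3)
  λ_3 → (5, 12, 10)
  λ_4 → (6, 11, 3)
  λ_5 → (5, 12, 10)
  λ_6 → (2, 15, 12)
  λ_7 → (16, 6, 0)
  λ_8 → (5, 12, 10)
  λ_9 → (5, 12, 10)
  λ_10 → (2, 15, 12)
  λ_11 → (5, 12, 10)
  λ_12 → (4, 11, 0)
  λ_13 → (6, 11, 3)
  λ_14 → (16, 6, 0)
  λ_15 → (2, 15, 12)

5 distinct reps among the 15 weights ⇒ 5 W_29-linkage classes:

[[1, 12], [2, 4, 13], [3, 5, 8, 9, 11], [6, 10, 15], [7, 14]]


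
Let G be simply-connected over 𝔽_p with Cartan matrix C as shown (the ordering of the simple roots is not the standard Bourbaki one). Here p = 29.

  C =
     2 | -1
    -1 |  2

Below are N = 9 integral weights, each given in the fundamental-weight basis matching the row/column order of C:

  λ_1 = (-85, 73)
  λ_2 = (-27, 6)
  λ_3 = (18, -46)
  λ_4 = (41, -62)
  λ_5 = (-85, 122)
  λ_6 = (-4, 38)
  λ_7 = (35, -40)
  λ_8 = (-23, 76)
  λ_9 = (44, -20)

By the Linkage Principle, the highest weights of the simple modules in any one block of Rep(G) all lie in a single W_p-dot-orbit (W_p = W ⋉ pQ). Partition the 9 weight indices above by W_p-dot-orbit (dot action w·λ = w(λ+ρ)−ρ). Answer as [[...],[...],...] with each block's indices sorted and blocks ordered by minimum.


Root system A_2: the 2×2 matrix C matches after relabeling.

Ā_29 reps of the 9 weights (A_2, coords as presented):

  [1] (10, 3) · [2] (7, 19) · [3] (10, 3) · [4] (10, 3) · [5] (7, 19) · [6] (7, 19) · [7] (7, 19) · [8] (7, 19) · [9] (10, 3)

The 9 indices split into 2 linkage classes (same alcove rep ⇔ same W_29-dot-orbit):

[[1, 3, 4, 9], [2, 5, 6, 7, 8]]


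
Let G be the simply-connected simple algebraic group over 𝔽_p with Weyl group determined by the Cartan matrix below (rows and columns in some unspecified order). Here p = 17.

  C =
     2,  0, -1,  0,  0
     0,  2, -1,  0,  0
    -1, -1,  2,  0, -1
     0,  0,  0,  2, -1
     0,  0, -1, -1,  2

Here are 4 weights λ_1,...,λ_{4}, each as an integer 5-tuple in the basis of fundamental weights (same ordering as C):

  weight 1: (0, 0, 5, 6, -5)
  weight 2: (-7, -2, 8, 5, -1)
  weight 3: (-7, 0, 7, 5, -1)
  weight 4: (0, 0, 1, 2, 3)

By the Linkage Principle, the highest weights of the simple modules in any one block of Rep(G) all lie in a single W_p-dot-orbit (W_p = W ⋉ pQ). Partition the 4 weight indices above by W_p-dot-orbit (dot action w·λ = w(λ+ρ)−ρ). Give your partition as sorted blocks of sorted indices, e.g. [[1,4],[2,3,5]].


C ↔ D_5 under row/col permutation; |W(D_5)| = 1920.

W_17-reps of the 4 weights in Ā_17 (same 5-coord order as C):

  [1] (1, 1, 2, 3, 4);  [2] (6, 1, 2, 6, 0);  [3] (6, 1, 2, 6, 0);  [4] (1, 1, 2, 3, 4)

Linkage partition of the 4 weights (2 classes, p=17):

[[1, 4], [2, 3]]


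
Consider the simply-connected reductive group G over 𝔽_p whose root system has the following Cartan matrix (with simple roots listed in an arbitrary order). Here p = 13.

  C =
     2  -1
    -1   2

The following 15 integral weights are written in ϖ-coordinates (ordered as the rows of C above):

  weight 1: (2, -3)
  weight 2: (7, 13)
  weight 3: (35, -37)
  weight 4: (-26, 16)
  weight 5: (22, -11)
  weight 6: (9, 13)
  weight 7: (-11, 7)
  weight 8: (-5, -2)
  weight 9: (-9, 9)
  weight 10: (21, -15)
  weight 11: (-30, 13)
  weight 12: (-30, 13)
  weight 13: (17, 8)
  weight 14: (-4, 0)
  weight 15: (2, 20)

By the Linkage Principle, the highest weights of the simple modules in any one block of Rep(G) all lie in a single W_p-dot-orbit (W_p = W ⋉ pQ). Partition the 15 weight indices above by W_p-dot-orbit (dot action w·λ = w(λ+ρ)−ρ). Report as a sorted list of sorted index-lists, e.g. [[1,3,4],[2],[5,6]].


Cartan matrix: type A_2 (|W|=6); un-permuting the 2 rows.

Alcove-folded reps (p=13, 15 weights, presented ϖ-order):

    [1] (1, 2)
    [2] (1, 4)
    [3] (3, 0)
    [4] (1, 4)
    [5] (3, 0)
    [6] (1, 2)
    [7] (8, 2)
    [8] (1, 4)
    [9] (8, 2)
    [10] (1, 4)
    [11] (1, 2)
    [12] (1, 2)
    [13] (1, 4)
    [14] (1, 2)
    [15] (8, 2)

Linkage partition of the 15 weights (4 classes, p=13):

[[1, 6, 11, 12, 14], [2, 4, 8, 10, 13], [3, 5], [7, 9, 15]]


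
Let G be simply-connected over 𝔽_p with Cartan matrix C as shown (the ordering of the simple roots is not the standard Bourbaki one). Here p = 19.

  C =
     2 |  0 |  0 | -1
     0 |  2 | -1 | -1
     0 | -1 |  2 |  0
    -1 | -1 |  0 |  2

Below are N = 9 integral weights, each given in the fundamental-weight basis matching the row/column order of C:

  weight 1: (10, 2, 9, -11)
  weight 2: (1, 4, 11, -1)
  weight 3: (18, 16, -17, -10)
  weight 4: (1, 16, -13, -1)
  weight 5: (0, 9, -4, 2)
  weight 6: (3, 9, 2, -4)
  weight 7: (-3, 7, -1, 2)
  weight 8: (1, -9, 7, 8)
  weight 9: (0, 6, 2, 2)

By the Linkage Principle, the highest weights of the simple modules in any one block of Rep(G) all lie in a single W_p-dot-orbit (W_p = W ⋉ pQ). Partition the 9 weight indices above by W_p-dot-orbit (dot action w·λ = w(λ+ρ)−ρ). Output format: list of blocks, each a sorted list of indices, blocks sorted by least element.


Type A_4, rank 4, |W|=120; reorder rows/cols to standard.

λ_j+ρ reflected into Ā_19 (⟨·,θ^∨⟩≤19); 4-tuples as given:

    1: (1, 7, 3, 3)
    2: (2, 5, 12, 0)
    3: (2, 8, 0, 1)
    4: (2, 5, 12, 0)
    5: (1, 7, 3, 3)
    6: (1, 7, 3, 3)
    7: (2, 8, 0, 1)
    8: (2, 8, 0, 1)
    9: (1, 7, 3, 3)

The 9 indices split into 3 linkage classes (same alcove rep ⇔ same W_19-dot-orbit):

[[1, 5, 6, 9], [2, 4], [3, 7, 8]]


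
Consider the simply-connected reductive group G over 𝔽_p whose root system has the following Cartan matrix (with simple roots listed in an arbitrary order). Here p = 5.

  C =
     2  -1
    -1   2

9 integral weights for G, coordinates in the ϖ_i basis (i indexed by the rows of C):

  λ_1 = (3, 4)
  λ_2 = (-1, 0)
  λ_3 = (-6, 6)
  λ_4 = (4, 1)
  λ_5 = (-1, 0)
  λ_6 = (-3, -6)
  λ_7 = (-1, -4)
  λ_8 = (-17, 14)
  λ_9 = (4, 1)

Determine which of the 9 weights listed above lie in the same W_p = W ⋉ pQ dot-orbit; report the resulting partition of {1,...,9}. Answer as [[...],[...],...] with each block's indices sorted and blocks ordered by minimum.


Dynkin diagram of C (from the 2 off-diagonal −1 entries): A_2.

W_5-reps of the 9 weights in Ā_5 (same 2-coord order as C):

  λ_1 → (0, 1)
  λ_2 → (0, 1)
  λ_3 → (3, 0)
  λ_4 → (3, 0)
  λ_5 → (0, 1)
  λ_6 → (3, 0)
  λ_7 → (3, 0)
  λ_8 → (0, 1)
  λ_9 → (3, 0)

Grouping the 9 weights by Ā_5-representative: 2 linkage classes.

[[1, 2, 5, 8], [3, 4, 6, 7, 9]]


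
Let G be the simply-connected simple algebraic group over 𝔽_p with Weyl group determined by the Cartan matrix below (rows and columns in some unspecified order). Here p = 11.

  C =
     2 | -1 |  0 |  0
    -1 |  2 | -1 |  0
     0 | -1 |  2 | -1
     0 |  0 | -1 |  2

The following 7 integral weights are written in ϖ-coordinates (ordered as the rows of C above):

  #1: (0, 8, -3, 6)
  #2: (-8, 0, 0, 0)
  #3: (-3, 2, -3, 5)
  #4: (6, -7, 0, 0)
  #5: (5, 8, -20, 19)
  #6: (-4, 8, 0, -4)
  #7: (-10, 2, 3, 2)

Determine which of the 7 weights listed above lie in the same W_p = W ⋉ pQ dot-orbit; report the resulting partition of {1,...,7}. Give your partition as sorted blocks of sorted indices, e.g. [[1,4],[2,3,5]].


Cartan matrix: type A_4 (|W|=120); un-permuting the 4 rows.

Each λ_j+ρ reduced to Ā_11; 4-tuples below use C's row order:

  1: (3, 4, 2, 1)
  2: (1, 1, 1, 4)
  3: (1, 1, 1, 4)
  4: (1, 1, 1, 4)
  5: (1, 1, 1, 4)
  6: (3, 4, 2, 1)
  7: (3, 4, 2, 1)

The 7 indices split into 2 linkage classes (same alcove rep ⇔ same W_11-dot-orbit):

[[1, 6, 7], [2, 3, 4, 5]]


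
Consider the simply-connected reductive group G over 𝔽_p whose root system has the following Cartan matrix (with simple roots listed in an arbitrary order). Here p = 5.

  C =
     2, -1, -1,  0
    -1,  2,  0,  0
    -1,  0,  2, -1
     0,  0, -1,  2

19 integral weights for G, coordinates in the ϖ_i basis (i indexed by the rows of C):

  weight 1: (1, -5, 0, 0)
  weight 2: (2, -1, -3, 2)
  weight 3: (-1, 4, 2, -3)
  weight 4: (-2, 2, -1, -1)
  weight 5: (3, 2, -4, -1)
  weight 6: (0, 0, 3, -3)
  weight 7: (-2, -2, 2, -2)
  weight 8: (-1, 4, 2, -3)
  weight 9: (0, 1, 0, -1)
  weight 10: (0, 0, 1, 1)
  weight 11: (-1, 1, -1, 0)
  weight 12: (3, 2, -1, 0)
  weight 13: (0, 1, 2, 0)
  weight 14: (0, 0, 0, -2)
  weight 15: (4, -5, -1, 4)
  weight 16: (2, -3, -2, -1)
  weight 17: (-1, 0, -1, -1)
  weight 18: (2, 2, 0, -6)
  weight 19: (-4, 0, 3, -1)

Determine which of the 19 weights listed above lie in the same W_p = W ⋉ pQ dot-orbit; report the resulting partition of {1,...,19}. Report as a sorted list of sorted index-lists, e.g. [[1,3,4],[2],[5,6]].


C ↔ A_4 under row/col permutation; |W(A_4)| = 120.

Each λ_j+ρ reduced to Ā_5; 4-tuples below use C's row order:

  λ_1+ρ ↦ (1, 2, 1, 0)
  λ_2+ρ ↦ (1, 0, 2, 1)
  λ_3+ρ ↦ (0, 2, 0, 1)
  λ_4+ρ ↦ (0, 2, 0, 1)
  λ_5+ρ ↦ (1, 1, 0, 1)
  λ_6+ρ ↦ (1, 0, 2, 1)
  λ_7+ρ ↦ (1, 1, 0, 1)
  λ_8+ρ ↦ (0, 2, 0, 1)
  λ_9+ρ ↦ (1, 2, 1, 0)
  λ_10+ρ ↦ (1, 0, 2, 1)
  λ_11+ρ ↦ (0, 2, 0, 1)
  λ_12+ρ ↦ (2, 0, 2, 0)
  λ_13+ρ ↦ (1, 0, 2, 1)
  λ_14+ρ ↦ (1, 1, 0, 1)
  λ_15+ρ ↦ (0, 1, 0, 0)
  λ_16+ρ ↦ (0, 2, 0, 1)
  λ_17+ρ ↦ (0, 1, 0, 0)
  λ_18+ρ ↦ (1, 0, 2, 1)
  λ_19+ρ ↦ (1, 2, 1, 0)

Partition of {1..19} into 6 W_5-dot-orbits:

[[1, 9, 19], [2, 6, 10, 13, 18], [3, 4, 8, 11, 16], [5, 7, 14], [12], [15, 17]]


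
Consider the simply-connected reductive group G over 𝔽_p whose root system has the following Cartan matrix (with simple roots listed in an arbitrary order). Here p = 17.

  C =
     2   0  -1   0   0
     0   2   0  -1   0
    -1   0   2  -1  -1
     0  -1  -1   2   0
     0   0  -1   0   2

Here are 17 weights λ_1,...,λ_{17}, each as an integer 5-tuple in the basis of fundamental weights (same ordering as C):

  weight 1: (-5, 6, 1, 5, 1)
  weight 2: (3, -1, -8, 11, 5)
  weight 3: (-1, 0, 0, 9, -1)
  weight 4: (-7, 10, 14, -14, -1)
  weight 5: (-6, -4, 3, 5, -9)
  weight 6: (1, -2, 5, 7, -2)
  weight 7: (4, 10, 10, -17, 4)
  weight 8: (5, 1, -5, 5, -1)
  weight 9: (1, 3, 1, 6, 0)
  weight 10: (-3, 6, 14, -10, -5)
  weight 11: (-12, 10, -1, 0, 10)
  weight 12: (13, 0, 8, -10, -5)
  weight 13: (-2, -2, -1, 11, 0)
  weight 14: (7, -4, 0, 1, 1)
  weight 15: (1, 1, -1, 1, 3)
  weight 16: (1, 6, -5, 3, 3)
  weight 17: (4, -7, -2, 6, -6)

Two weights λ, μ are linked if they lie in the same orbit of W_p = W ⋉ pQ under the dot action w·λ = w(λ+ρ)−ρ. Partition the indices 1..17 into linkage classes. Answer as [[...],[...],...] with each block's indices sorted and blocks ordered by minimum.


Dynkin diagram of C (from the 8 off-diagonal −1 entries): D_5.

λ_j+ρ reflected into Ā_17 (⟨·,θ^∨⟩≤17); 5-tuples as given:

  λ_1+ρ ↦ (2, 7, 2, 0, 0) · λ_2+ρ ↦ (3, 0, 3, 2, 1) · λ_3+ρ ↦ (0, 1, 1, 4, 0) · λ_4+ρ ↦ (2, 2, 0, 2, 4) · λ_5+ρ ↦ (2, 3, 1, 1, 1) · λ_6+ρ ↦ (2, 3, 1, 1, 1) · λ_7+ρ ↦ (0, 1, 1, 4, 0) · λ_8+ρ ↦ (2, 2, 0, 2, 4) · λ_9+ρ ↦ (2, 3, 1, 1, 1) · λ_10+ρ ↦ (2, 2, 0, 2, 4) · λ_11+ρ ↦ (0, 1, 1, 4, 0) · λ_12+ρ ↦ (8, 2, 0, 1, 2) · λ_13+ρ ↦ (0, 1, 1, 4, 0) · λ_14+ρ ↦ (8, 2, 0, 1, 2) · λ_15+ρ ↦ (2, 2, 0, 2, 4) · λ_16+ρ ↦ (2, 7, 2, 0, 0) · λ_17+ρ ↦ (0, 1, 1, 4, 0)

6 distinct reps among the 17 weights ⇒ 6 W_17-linkage classes:

[[1, 16], [2], [3, 7, 11, 13, 17], [4, 8, 10, 15], [5, 6, 9], [12, 14]]


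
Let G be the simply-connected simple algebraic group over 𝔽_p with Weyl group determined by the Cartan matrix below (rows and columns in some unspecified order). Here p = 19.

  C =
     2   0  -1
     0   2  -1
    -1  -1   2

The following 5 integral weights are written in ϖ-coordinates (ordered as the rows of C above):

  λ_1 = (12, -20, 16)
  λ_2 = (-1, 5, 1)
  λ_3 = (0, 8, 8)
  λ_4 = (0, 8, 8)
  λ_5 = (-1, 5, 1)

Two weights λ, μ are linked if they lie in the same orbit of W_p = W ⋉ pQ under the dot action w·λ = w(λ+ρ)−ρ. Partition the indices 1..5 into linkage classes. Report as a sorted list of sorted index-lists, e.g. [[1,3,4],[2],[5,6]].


A_3 Cartan matrix, 3 simple roots permuted; ρ=(1,1,1).

Alcove-folded reps (p=19, 5 weights, presented ϖ-order):

  λ_1 → (0, 6, 2)
  λ_2 → (0, 6, 2)
  λ_3 → (1, 9, 9)
  λ_4 → (1, 9, 9)
  λ_5 → (0, 6, 2)

Partition of {1..5} into 2 W_19-dot-orbits:

[[1, 2, 5], [3, 4]]


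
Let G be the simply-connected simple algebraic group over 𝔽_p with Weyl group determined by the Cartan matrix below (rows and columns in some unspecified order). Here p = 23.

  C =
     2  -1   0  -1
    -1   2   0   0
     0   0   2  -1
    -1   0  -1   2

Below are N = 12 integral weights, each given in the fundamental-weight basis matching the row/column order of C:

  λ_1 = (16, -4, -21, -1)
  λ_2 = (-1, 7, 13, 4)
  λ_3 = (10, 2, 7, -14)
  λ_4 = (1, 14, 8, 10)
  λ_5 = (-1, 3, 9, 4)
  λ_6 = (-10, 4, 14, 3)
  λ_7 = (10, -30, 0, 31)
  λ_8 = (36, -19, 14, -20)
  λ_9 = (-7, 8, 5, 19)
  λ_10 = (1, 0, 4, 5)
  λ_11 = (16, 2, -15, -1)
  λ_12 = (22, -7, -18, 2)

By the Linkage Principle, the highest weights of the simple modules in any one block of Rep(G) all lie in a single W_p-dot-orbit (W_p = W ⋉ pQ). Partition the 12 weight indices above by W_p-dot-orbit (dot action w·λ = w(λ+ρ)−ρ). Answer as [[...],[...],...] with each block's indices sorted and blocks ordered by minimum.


Dynkin diagram of C (from the 6 off-diagonal −1 entries): A_4.

Each λ_j+ρ reduced to Ā_23; 4-tuples below use C's row order:

  λ_1+ρ ↦ (3, 3, 0, 14) · λ_2+ρ ↦ (0, 4, 10, 5) · λ_3+ρ ↦ (2, 1, 5, 6) · λ_4+ρ ↦ (2, 1, 5, 6) · λ_5+ρ ↦ (0, 4, 10, 5) · λ_6+ρ ↦ (0, 4, 10, 5) · λ_7+ρ ↦ (2, 1, 5, 6) · λ_8+ρ ↦ (0, 4, 10, 5) · λ_9+ρ ↦ (3, 3, 0, 14) · λ_10+ρ ↦ (2, 1, 5, 6) · λ_11+ρ ↦ (3, 3, 0, 14) · λ_12+ρ ↦ (3, 3, 0, 14)

Grouping the 12 weights by Ā_23-representative: 3 linkage classes.

[[1, 9, 11, 12], [2, 5, 6, 8], [3, 4, 7, 10]]


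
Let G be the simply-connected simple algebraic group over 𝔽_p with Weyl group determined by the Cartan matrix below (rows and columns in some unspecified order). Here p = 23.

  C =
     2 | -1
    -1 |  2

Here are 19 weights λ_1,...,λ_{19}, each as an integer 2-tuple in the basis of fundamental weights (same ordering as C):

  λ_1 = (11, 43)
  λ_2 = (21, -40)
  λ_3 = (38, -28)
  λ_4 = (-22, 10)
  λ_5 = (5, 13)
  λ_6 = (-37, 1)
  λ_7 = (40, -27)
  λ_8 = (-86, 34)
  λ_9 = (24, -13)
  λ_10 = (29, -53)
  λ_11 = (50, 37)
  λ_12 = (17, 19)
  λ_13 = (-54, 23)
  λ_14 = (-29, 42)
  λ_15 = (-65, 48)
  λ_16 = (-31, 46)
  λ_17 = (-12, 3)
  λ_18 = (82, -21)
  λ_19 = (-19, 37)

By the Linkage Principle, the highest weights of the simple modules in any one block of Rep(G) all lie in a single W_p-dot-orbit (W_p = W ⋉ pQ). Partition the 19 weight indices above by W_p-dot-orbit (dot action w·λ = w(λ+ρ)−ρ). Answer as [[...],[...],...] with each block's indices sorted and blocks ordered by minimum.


C ↔ A_2 under row/col permutation; |W(A_2)| = 6.

Folding the 19 weights λ_j+ρ into Ā_23 (reps in the given 2-coord order):

    λ_1+ρ ↦ (11, 10)
    λ_2+ρ ↦ (1, 6)
    λ_3+ρ ↦ (4, 7)
    λ_4+ρ ↦ (11, 10)
    λ_5+ρ ↦ (6, 14)
    λ_6+ρ ↦ (11, 10)
    λ_7+ρ ↦ (3, 5)
    λ_8+ρ ↦ (4, 7)
    λ_9+ρ ↦ (11, 10)
    λ_10+ρ ↦ (1, 6)
    λ_11+ρ ↦ (3, 5)
    λ_12+ρ ↦ (3, 5)
    λ_13+ρ ↦ (1, 6)
    λ_14+ρ ↦ (3, 5)
    λ_15+ρ ↦ (15, 5)
    λ_16+ρ ↦ (1, 6)
    λ_17+ρ ↦ (4, 7)
    λ_18+ρ ↦ (6, 14)
    λ_19+ρ ↦ (3, 5)

The 19 indices split into 6 linkage classes (same alcove rep ⇔ same W_23-dot-orbit):

[[1, 4, 6, 9], [2, 10, 13, 16], [3, 8, 17], [5, 18], [7, 11, 12, 14, 19], [15]]


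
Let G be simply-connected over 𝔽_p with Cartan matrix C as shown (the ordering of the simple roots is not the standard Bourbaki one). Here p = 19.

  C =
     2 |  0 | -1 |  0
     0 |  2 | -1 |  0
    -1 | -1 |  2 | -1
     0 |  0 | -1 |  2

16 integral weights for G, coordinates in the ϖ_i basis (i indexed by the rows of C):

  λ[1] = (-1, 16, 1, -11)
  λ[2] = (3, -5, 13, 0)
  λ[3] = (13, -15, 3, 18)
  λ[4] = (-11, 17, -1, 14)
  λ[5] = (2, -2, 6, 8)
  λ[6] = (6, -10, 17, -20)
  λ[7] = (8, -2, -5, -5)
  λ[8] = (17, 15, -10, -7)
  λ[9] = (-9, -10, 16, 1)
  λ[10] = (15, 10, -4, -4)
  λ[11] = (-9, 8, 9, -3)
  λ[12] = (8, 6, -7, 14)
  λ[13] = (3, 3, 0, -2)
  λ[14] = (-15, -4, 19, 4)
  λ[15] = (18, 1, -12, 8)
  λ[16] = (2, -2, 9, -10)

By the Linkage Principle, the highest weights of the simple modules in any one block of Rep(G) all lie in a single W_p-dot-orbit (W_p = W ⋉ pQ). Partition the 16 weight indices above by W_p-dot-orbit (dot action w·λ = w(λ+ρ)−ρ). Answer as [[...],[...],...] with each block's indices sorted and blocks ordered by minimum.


Cartan matrix: type D_4 (|W|=192); un-permuting the 4 rows.

Alcove-folded reps (p=19, 16 weights, presented ϖ-order):

  λ_1+ρ ↦ (8, 9, 0, 2)
  λ_2+ρ ↦ (4, 4, 0, 1)
  λ_3+ρ ↦ (4, 4, 0, 1)
  λ_4+ρ ↦ (4, 4, 0, 1)
  λ_5+ρ ↦ (3, 1, 0, 9)
  λ_6+ρ ↦ (3, 1, 0, 9)
  λ_7+ρ ↦ (4, 4, 0, 1)
  λ_8+ρ ↦ (3, 1, 0, 9)
  λ_9+ρ ↦ (8, 9, 0, 2)
  λ_10+ρ ↦ (8, 3, 2, 1)
  λ_11+ρ ↦ (8, 9, 0, 2)
  λ_12+ρ ↦ (3, 1, 0, 9)
  λ_13+ρ ↦ (4, 4, 0, 1)
  λ_14+ρ ↦ (8, 3, 2, 1)
  λ_15+ρ ↦ (8, 9, 0, 2)
  λ_16+ρ ↦ (3, 1, 0, 9)

These 16 weights hit 4 W_19-dot-orbits; sizes (4, 5, 5, 2):

[[1, 9, 11, 15], [2, 3, 4, 7, 13], [5, 6, 8, 12, 16], [10, 14]]


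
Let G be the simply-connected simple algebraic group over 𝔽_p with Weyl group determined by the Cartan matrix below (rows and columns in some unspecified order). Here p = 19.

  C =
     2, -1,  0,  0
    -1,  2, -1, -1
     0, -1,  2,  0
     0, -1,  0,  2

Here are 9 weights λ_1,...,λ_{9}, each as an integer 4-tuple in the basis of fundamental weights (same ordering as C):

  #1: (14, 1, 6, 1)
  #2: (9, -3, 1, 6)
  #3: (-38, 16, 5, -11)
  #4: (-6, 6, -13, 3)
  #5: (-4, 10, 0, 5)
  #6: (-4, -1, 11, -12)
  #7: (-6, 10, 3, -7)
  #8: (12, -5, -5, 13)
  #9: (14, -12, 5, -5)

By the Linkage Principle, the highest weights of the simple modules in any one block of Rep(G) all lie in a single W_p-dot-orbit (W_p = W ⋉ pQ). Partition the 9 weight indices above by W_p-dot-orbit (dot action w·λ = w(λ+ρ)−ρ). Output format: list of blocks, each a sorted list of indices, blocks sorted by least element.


Type D_4, rank 4, |W|=192; reorder rows/cols to standard.

Alcove-folded reps (p=19, 9 weights, presented ϖ-order):

    [1] (8, 2, 0, 5)
    [2] (8, 2, 0, 5)
    [3] (4, 1, 1, 5)
    [4] (4, 1, 1, 5)
    [5] (3, 1, 1, 6)
    [6] (9, 2, 0, 1)
    [7] (5, 0, 4, 6)
    [8] (5, 0, 4, 6)
    [9] (5, 0, 4, 6)

Linkage partition of the 9 weights (5 classes, p=19):

[[1, 2], [3, 4], [5], [6], [7, 8, 9]]


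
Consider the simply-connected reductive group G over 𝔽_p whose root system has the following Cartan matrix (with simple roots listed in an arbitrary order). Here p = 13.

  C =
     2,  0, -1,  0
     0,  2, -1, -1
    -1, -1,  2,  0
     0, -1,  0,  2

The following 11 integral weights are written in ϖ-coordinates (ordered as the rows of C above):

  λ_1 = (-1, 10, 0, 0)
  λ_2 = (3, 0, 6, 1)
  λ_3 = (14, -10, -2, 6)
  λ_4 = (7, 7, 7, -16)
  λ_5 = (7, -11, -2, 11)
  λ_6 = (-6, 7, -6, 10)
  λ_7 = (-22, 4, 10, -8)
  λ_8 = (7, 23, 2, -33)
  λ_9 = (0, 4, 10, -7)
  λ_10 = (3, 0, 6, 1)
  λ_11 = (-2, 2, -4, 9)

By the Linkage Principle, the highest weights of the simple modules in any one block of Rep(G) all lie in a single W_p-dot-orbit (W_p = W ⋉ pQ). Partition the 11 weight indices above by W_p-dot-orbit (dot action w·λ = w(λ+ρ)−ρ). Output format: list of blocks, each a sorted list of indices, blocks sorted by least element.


C ↔ A_4 under row/col permutation; |W(A_4)| = 120.

Folding the 11 weights λ_j+ρ into Ā_13 (reps in the given 4-coord order):

  [1] (0, 11, 1, 1) · [2] (3, 1, 7, 1) · [3] (3, 1, 7, 1) · [4] (1, 2, 2, 3) · [5] (3, 1, 7, 1) · [6] (1, 2, 2, 3) · [7] (1, 2, 2, 3) · [8] (1, 2, 2, 3) · [9] (3, 1, 7, 1) · [10] (3, 1, 7, 1) · [11] (3, 1, 0, 9)

Partition of {1..11} into 4 W_13-dot-orbits:

[[1], [2, 3, 5, 9, 10], [4, 6, 7, 8], [11]]


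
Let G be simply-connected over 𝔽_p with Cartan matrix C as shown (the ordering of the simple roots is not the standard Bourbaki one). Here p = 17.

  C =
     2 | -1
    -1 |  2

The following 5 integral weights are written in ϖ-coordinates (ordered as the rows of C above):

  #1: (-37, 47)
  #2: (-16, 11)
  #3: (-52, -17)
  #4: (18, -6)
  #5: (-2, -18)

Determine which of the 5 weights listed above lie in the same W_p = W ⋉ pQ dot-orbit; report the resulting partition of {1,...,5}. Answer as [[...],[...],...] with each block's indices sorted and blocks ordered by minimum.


Root system A_2: the 2×2 matrix C matches after relabeling.

W_17-reps of the 5 weights in Ā_17 (same 2-coord order as C):

    [1] (12, 3)
    [2] (12, 3)
    [3] (16, 0)
    [4] (12, 3)
    [5] (16, 0)

These 5 weights hit 2 W_17-dot-orbits; sizes (3, 2):

[[1, 2, 4], [3, 5]]


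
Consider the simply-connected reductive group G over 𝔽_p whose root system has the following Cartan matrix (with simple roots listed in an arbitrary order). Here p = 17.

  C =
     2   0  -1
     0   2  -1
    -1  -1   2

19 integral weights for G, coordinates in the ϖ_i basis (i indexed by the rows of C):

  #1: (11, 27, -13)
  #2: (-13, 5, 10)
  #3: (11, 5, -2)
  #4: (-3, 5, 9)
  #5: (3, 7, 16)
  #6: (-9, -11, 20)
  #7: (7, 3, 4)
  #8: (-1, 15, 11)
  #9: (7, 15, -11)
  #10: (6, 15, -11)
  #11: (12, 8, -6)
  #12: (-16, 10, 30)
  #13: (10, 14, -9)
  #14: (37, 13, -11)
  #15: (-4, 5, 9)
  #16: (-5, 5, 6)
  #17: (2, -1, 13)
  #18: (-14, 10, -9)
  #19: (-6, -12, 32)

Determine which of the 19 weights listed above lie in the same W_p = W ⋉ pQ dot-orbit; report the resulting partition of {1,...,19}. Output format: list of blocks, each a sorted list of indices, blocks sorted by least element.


Type A_3, rank 3, |W|=24; reorder rows/cols to standard.

λ_j+ρ reflected into Ā_17 (⟨·,θ^∨⟩≤17); 3-tuples as given:

    λ_1 → (11, 5, 1)
    λ_2 → (11, 5, 1)
    λ_3 → (11, 5, 1)
    λ_4 → (2, 6, 8)
    λ_5 → (8, 4, 5)
    λ_6 → (4, 6, 3)
    λ_7 → (8, 4, 5)
    λ_8 → (11, 5, 1)
    λ_9 → (2, 6, 8)
    λ_10 → (3, 6, 7)
    λ_11 → (8, 4, 5)
    λ_12 → (2, 6, 8)
    λ_13 → (2, 6, 8)
    λ_14 → (4, 6, 3)
    λ_15 → (3, 6, 7)
    λ_16 → (4, 6, 3)
    λ_17 → (3, 0, 14)
    λ_18 → (4, 6, 3)
    λ_19 → (11, 5, 1)

Linkage partition of the 19 weights (6 classes, p=17):

[[1, 2, 3, 8, 19], [4, 9, 12, 13], [5, 7, 11], [6, 14, 16, 18], [10, 15], [17]]


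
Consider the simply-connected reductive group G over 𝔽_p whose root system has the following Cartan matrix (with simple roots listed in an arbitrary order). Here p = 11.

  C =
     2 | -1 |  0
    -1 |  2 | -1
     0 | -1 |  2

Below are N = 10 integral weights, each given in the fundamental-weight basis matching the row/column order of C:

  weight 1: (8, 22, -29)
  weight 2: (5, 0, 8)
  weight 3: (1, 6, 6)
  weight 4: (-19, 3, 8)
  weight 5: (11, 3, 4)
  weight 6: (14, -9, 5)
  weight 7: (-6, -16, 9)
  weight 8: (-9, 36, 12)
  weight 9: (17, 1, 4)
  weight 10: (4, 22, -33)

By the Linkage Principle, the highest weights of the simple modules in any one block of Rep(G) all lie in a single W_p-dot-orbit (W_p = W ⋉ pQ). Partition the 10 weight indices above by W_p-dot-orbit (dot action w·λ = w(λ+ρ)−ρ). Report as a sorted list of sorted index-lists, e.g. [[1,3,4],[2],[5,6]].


Dynkin diagram of C (from the 4 off-diagonal −1 entries): A_3.

Ā_11 reps of the 10 weights (A_3, coords as presented):

  λ_1 → (1, 1, 4)
  λ_2 → (1, 1, 4)
  λ_3 → (3, 4, 2)
  λ_4 → (3, 4, 2)
  λ_5 → (1, 1, 4)
  λ_6 → (3, 4, 2)
  λ_7 → (1, 1, 4)
  λ_8 → (3, 4, 2)
  λ_9 → (3, 4, 2)
  λ_10 → (1, 1, 4)

Grouping the 10 weights by Ā_11-representative: 2 linkage classes.

[[1, 2, 5, 7, 10], [3, 4, 6, 8, 9]]


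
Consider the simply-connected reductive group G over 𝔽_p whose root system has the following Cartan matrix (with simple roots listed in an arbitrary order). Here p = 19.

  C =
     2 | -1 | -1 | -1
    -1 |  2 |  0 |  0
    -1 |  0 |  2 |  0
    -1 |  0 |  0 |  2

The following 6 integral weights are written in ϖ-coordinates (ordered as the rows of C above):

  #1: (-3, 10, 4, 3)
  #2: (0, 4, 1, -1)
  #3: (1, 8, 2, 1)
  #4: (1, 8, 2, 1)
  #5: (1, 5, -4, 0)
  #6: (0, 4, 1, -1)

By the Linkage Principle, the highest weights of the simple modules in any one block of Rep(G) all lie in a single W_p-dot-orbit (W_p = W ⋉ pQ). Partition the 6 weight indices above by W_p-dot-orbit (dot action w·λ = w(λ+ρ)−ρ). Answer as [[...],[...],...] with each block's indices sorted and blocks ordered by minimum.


D_4 Cartan matrix, 4 simple roots permuted; ρ=(1,1,1,1).

W_19-reps of the 6 weights in Ā_19 (same 4-coord order as C):

  λ_1+ρ ↦ (2, 9, 3, 2) · λ_2+ρ ↦ (1, 5, 2, 0) · λ_3+ρ ↦ (2, 9, 3, 2) · λ_4+ρ ↦ (2, 9, 3, 2) · λ_5+ρ ↦ (1, 5, 2, 0) · λ_6+ρ ↦ (1, 5, 2, 0)

The 6 indices split into 2 linkage classes (same alcove rep ⇔ same W_19-dot-orbit):

[[1, 3, 4], [2, 5, 6]]


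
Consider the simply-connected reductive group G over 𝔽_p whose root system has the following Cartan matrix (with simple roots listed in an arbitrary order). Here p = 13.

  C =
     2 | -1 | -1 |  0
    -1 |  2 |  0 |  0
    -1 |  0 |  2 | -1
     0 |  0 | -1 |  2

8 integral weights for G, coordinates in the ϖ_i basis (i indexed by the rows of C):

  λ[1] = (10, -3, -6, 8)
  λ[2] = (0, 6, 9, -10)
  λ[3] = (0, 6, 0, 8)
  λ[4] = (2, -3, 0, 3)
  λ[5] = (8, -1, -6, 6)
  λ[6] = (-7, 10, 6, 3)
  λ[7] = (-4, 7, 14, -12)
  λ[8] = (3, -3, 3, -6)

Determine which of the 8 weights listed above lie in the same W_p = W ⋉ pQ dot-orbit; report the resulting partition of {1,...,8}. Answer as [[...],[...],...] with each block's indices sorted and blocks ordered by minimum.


Cartan matrix: type A_4 (|W|=120); un-permuting the 4 rows.

Folding the 8 weights λ_j+ρ into Ā_13 (reps in the given 4-coord order):

    λ_1 → (4, 0, 5, 2)
    λ_2 → (1, 2, 1, 4)
    λ_3 → (1, 2, 1, 4)
    λ_4 → (1, 2, 1, 4)
    λ_5 → (4, 0, 5, 2)
    λ_6 → (6, 2, 1, 1)
    λ_7 → (1, 2, 1, 4)
    λ_8 → (1, 2, 1, 4)

Partition of {1..8} into 3 W_13-dot-orbits:

[[1, 5], [2, 3, 4, 7, 8], [6]]


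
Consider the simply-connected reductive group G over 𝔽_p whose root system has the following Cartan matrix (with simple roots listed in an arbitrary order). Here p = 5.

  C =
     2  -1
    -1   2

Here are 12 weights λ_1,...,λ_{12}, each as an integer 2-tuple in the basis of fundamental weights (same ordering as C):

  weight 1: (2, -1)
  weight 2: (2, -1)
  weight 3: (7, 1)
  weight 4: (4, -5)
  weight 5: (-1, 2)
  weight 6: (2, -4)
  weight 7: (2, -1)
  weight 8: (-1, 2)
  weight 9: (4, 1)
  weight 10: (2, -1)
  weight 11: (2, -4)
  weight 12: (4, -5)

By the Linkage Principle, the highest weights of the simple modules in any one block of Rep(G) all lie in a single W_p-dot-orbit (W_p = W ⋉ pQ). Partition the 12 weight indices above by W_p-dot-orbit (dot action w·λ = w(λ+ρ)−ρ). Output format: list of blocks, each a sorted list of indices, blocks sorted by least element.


Cartan matrix: type A_2 (|W|=6); un-permuting the 2 rows.

Each λ_j+ρ reduced to Ā_5; 2-tuples below use C's row order:

  1: (3, 0) · 2: (3, 0) · 3: (0, 3) · 4: (1, 4) · 5: (0, 3) · 6: (0, 3) · 7: (3, 0) · 8: (0, 3) · 9: (3, 0) · 10: (3, 0) · 11: (0, 3) · 12: (1, 4)

3 distinct reps among the 12 weights ⇒ 3 W_5-linkage classes:

[[1, 2, 7, 9, 10], [3, 5, 6, 8, 11], [4, 12]]


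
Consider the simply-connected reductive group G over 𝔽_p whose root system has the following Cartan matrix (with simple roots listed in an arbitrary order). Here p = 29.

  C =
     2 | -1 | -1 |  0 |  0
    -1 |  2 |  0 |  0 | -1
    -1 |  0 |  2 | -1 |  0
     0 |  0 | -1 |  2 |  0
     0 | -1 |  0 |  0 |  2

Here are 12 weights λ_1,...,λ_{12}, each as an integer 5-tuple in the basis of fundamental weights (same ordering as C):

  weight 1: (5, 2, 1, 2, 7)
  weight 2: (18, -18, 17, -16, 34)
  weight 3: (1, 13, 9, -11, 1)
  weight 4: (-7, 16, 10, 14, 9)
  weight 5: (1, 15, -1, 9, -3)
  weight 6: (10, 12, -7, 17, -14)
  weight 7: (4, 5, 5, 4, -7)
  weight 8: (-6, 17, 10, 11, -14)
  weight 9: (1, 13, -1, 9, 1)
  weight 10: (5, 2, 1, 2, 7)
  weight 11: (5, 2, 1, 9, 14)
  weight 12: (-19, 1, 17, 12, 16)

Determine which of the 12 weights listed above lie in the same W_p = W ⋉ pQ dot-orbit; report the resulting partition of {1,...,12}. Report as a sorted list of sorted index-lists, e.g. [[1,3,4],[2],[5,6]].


C ↔ A_5 under row/col permutation; |W(A_5)| = 720.

Each λ_j+ρ reduced to Ā_29; 5-tuples below use C's row order:

    λ_1 → (6, 3, 2, 3, 8)
    λ_2 → (6, 3, 2, 3, 8)
    λ_3 → (2, 14, 0, 10, 2)
    λ_4 → (6, 3, 2, 3, 8)
    λ_5 → (2, 14, 0, 10, 2)
    λ_6 → (5, 0, 6, 5, 6)
    λ_7 → (5, 0, 6, 5, 6)
    λ_8 → (5, 0, 6, 5, 6)
    λ_9 → (2, 14, 0, 10, 2)
    λ_10 → (6, 3, 2, 3, 8)
    λ_11 → (6, 3, 2, 3, 8)
    λ_12 → (2, 14, 0, 10, 2)

The 12 indices split into 3 linkage classes (same alcove rep ⇔ same W_29-dot-orbit):

[[1, 2, 4, 10, 11], [3, 5, 9, 12], [6, 7, 8]]


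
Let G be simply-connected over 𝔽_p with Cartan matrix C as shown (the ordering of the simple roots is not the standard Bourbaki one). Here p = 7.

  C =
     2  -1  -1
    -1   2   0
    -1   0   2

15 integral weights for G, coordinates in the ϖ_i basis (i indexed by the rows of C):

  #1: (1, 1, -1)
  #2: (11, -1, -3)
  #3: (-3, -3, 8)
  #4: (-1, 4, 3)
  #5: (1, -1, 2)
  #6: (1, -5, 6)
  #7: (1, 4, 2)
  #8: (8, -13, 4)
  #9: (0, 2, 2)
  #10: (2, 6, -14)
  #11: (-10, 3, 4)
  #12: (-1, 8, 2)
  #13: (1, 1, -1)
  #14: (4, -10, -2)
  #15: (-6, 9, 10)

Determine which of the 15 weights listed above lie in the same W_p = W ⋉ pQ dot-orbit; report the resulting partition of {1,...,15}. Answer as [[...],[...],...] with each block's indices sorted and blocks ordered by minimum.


C ↔ A_3 under row/col permutation; |W(A_3)| = 24.

λ_j+ρ reflected into Ā_7 (⟨·,θ^∨⟩≤7); 3-tuples as given:

  1: (2, 2, 0);  2: (2, 2, 0);  3: (2, 0, 3);  4: (0, 3, 2);  5: (2, 0, 3);  6: (2, 0, 3);  7: (2, 2, 0);  8: (2, 0, 3);  9: (1, 3, 3);  10: (1, 3, 3);  11: (0, 3, 2);  12: (2, 2, 0);  13: (2, 2, 0);  14: (1, 2, 2);  15: (2, 2, 1)

Grouping the 15 weights by Ā_7-representative: 6 linkage classes.

[[1, 2, 7, 12, 13], [3, 5, 6, 8], [4, 11], [9, 10], [14], [15]]


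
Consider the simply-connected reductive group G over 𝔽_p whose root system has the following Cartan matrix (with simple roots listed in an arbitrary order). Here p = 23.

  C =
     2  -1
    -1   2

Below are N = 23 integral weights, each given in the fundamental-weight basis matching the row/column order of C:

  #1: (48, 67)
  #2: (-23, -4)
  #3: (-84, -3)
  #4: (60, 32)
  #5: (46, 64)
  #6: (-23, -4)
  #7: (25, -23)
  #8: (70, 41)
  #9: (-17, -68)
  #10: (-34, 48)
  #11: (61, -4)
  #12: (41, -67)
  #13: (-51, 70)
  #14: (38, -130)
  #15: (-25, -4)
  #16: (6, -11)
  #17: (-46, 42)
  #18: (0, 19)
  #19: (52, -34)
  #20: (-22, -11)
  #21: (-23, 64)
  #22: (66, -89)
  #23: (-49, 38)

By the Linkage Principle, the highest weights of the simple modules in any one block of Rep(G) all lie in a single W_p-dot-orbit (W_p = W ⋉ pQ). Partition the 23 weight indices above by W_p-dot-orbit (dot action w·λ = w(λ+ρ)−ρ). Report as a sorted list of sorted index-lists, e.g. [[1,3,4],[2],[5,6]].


C ↔ A_2 under row/col permutation; |W(A_2)| = 6.

Alcove-folded reps (p=23, 23 weights, presented ϖ-order):

  [1] (1, 20) · [2] (1, 20) · [3] (2, 14) · [4] (2, 13) · [5] (1, 19) · [6] (1, 20) · [7] (1, 19) · [8] (19, 2) · [9] (2, 14) · [10] (3, 7) · [11] (3, 7) · [12] (1, 19) · [13] (19, 2) · [14] (2, 14) · [15] (1, 19) · [16] (3, 7) · [17] (1, 20) · [18] (1, 20) · [19] (3, 7) · [20] (2, 13) · [21] (1, 19) · [22] (19, 2) · [23] (2, 14)

Grouping the 23 weights by Ā_23-representative: 6 linkage classes.

[[1, 2, 6, 17, 18], [3, 9, 14, 23], [4, 20], [5, 7, 12, 15, 21], [8, 13, 22], [10, 11, 16, 19]]


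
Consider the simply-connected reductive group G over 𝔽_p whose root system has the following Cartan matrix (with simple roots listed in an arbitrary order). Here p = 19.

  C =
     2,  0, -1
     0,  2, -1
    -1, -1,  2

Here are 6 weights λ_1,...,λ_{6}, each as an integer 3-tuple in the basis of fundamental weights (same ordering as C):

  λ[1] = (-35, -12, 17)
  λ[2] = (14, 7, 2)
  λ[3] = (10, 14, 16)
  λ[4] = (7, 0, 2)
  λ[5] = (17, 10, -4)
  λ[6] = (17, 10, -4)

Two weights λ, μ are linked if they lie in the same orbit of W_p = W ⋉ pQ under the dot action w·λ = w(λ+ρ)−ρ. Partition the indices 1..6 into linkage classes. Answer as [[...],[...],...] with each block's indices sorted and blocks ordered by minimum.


A_3 Cartan matrix, 3 simple roots permuted; ρ=(1,1,1).

Ā_19 reps of the 6 weights (A_3, coords as presented):

  λ_1+ρ ↦ (8, 1, 3) · λ_2+ρ ↦ (8, 1, 3) · λ_3+ρ ↦ (8, 4, 5) · λ_4+ρ ↦ (8, 1, 3) · λ_5+ρ ↦ (8, 1, 3) · λ_6+ρ ↦ (8, 1, 3)

Grouping the 6 weights by Ā_19-representative: 2 linkage classes.

[[1, 2, 4, 5, 6], [3]]
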